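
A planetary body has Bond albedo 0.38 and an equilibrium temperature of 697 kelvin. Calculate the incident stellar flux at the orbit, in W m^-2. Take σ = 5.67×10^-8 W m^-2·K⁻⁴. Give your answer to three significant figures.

Invert the energy balance for S: S = 4σT⁴/(1−α).
The emitted flux is σT⁴ = 13380 W m^-2.
S = 4·13380/0.62 = 86330 W m^-2.

86300 W m^-2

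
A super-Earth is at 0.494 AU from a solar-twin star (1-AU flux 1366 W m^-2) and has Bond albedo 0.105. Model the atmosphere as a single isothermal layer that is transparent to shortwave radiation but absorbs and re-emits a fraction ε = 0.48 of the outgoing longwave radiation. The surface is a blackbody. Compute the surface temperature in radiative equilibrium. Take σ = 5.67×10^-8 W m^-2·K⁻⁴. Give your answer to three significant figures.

By the inverse-square law, S = 1366/0.494² = 5598 W m^-2.
Effective emission temperature (TOA balance): σT_e⁴ = S(1−α)/4 = 1252 W m^-2 → T_e = 385.5 K.
The surface balance (absorbed SW + ε·downward IR = σT_s⁴) with T_a⁴ = T_s⁴/2 reduces to T_s = T_e·[2/(2−ε)]^¼ = 412.9 K.

413 K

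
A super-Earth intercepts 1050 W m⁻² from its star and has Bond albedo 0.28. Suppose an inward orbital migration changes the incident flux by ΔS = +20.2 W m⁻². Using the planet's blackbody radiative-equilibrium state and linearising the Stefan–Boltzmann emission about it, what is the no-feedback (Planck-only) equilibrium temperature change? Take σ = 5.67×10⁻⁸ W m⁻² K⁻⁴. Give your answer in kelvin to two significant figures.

1.2 kelvin

The baseline emission temperature is T_e = 240.3 K.
Only a fraction (1−α) is absorbed and it's spread over 4πR², so ΔF = (1−α)ΔS/4 = 3.636 W m⁻².
Linearising σT⁴ gives d(σT⁴)/dT = 4σT_e³ = 3.146 W m⁻² per K.
So ΔT₀ = 3.636/3.146 = 1.16 K.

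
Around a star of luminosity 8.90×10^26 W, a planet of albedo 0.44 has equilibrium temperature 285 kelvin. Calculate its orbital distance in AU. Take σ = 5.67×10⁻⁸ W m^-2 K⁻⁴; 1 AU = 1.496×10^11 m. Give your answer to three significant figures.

Energy balance gives S = 4σT⁴/(1−α) = 2672 W m^-2.
S = L/(4πd²) → d = √(L/4πS) = √(8.90×10^26/(4π·2672)) = 1.628×10^11 m = 1.088 AU.

1.09 AU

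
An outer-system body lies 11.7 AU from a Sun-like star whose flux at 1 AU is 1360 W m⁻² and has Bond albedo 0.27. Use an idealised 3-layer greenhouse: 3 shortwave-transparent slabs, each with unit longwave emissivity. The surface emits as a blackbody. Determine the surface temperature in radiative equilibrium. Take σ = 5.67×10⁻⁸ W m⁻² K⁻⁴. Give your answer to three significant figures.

By the inverse-square law, S = 1360/11.7² = 9.935 W m⁻².
Top-of-atmosphere balance: σT_e⁴ = S(1−α)/4 = 1.813 W m⁻² → T_e = 75.20 K.
For an N-layer opaque stack, T_s⁴ = (N+1)T_e⁴, hence T_s = (4)^(1/4)×75.20 K = 106.3 K.

106 kelvin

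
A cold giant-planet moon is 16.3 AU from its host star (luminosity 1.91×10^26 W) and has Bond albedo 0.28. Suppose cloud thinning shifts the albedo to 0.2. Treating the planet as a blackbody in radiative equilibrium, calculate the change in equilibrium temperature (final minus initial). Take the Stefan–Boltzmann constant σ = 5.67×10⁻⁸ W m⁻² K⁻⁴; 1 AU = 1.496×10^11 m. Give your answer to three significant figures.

Orbital distance: d = 16.3 AU = 2.438×10^12 m.
Spreading L over a sphere of radius d: S = 1.91×10^26/(4π·2.44×10^12²) = 2.556 W m⁻².
Before: T₁ = [2.556·0.72/(4σ)]^(1/4) = 53.37 K.
With α = 0.2, T₂ = 54.80 K.
Change: 54.80 − 53.37 = 1.425 K.

1.42 K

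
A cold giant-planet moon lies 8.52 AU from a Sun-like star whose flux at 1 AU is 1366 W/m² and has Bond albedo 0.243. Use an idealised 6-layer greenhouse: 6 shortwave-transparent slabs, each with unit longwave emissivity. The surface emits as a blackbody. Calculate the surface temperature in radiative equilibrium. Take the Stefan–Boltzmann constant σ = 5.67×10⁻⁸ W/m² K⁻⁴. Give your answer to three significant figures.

145 kelvin

Flux at the orbit: S = 1366/(8.52)² = 18.82 W/m².
The effective emission temperature is T_e = [S(1−α)/(4σ)]^¼ = 89.02 K.
With N = 6 opaque layers, T_s = (N+1)^(1/4)·T_e = 7^(1/4)·89.02 = 144.8 K.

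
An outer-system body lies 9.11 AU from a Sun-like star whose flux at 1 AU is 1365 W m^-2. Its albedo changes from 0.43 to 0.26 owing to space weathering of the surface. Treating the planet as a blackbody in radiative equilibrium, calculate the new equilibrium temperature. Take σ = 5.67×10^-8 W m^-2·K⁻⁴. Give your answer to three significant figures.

85.6 K

By the inverse-square law, S = 1365/9.11² = 16.45 W m^-2.
With the new albedo, S(1−α₂)/4 = 3.043 W m^-2, so T₂ = 85.59 K.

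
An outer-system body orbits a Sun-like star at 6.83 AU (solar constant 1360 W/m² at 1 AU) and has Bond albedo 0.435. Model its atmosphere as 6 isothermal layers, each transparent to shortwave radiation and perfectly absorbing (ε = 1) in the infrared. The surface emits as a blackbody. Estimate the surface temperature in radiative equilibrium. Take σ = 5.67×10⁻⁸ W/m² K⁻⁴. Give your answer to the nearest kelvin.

150 K

By the inverse-square law, S = 1360/6.83² = 29.15 W/m².
The effective emission temperature is T_e = [S(1−α)/(4σ)]^¼ = 92.32 K.
With N = 6 opaque layers, T_s = (N+1)^(1/4)·T_e = 7^(1/4)·92.32 = 150.2 K.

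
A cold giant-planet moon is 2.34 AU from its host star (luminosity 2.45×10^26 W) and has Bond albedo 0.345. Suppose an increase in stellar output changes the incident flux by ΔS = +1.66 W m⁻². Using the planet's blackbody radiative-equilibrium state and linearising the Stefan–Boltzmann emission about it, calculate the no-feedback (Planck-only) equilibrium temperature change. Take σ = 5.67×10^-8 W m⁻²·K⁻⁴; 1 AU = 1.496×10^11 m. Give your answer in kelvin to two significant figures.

0.38 kelvin

Orbital distance: d = 2.34 AU = 3.501×10^11 m.
Spreading L over a sphere of radius d: S = 2.45×10^26/(4π·3.50×10^11²) = 159.1 W m⁻².
The baseline emission temperature is T_e = 146.4 K.
Only a fraction (1−α) is absorbed and it's spread over 4πR², so ΔF = (1−α)ΔS/4 = 0.2718 W m⁻².
The Planck feedback parameter is 4σT_e³ = 0.7118 W m⁻²/K.
So ΔT₀ = 0.2718/0.7118 = 0.382 K.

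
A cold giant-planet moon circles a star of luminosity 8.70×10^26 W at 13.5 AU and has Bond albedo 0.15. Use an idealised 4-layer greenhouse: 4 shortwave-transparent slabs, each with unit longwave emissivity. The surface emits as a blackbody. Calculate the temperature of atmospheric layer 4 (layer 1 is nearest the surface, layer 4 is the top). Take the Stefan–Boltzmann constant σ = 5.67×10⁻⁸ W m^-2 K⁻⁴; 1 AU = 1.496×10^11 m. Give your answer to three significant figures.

Orbital distance: d = 13.5 AU = 2.020×10^12 m.
Spreading L over a sphere of radius d: S = 8.70×10^26/(4π·2.02×10^12²) = 16.97 W m^-2.
OLR = S(1−α)/4 = 3.607 W m^-2; the top layer radiates at T_e = 89.31 K.
Each opaque layer satisfies 2T_j⁴ = T_{j−1}⁴ + T_{j+1}⁴, giving T_k⁴ = (N+1−k)T_e⁴.
T_4 = (1)^(1/4)·89.31 = 89.31 K.

89.3 K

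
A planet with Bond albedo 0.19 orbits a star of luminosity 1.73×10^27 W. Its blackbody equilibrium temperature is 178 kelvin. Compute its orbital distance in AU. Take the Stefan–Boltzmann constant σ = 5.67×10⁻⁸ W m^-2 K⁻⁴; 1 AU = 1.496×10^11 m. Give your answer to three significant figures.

The flux needed for this T is 4σT⁴/(1−0.19) = 281.1 W m^-2.
Then d = [L/(4πS)]^(1/2) = 6.998×10^11 m, i.e. 4.678 AU.

4.68 AU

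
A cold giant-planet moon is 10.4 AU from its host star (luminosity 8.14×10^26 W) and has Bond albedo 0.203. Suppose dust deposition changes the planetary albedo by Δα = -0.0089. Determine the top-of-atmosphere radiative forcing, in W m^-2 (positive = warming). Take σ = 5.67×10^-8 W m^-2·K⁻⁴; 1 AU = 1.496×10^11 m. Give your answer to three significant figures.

0.0595 W m^-2

Orbital distance: d = 10.4 AU = 1.556×10^12 m.
Flux at the orbit: S = L/(4πd²) = 8.14×10^26/(4π·(1.56×10^12)²) = 26.76 W m^-2.
The change in absorbed flux is Δ[S(1−α)/4] = −SΔα/4 = 0.05954 W m^-2.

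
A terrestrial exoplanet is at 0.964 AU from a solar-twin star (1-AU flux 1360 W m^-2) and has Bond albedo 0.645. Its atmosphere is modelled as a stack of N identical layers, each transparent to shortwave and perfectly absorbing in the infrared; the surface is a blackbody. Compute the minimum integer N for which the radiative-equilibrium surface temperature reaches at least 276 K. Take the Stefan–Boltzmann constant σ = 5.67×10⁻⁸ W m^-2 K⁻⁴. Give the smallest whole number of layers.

Irradiance scales as 1/d², so S = 1360 W m^-2 × (1/0.964)² = 1463 W m^-2.
Top-of-atmosphere balance: σT_e⁴ = S(1−α)/4 = 129.9 W m^-2 → T_e = 218.8 K.
Since T_s⁴ = (N+1)T_e⁴, we need N ≥ (T_s/T_e)⁴ − 1 = 1.533.
The minimum whole number is N = 2.

2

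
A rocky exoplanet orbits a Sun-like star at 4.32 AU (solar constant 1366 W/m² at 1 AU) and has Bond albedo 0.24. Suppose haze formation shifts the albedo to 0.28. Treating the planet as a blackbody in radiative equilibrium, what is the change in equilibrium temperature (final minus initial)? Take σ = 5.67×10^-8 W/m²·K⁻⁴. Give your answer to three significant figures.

-1.68 kelvin

Irradiance scales as 1/d², so S = 1366 W/m² × (1/4.32)² = 73.20 W/m².
Initial: T₁ = [S(1−0.24)/(4σ)]^(1/4) = 125.1 K.
With α = 0.28, T₂ = 123.5 K.
Change: 123.5 − 125.1 = -1.680 K.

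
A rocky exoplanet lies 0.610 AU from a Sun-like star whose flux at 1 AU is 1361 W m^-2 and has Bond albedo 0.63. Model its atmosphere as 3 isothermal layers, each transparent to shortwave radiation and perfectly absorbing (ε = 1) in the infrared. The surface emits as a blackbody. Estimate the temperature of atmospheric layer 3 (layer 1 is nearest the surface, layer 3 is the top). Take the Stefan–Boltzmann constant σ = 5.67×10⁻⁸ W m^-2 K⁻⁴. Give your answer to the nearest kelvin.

278 K

By the inverse-square law, S = 1361/0.610² = 3658 W m^-2.
OLR = S(1−α)/4 = 338.3 W m^-2; the top layer radiates at T_e = 277.9 K.
Each opaque layer satisfies 2T_j⁴ = T_{j−1}⁴ + T_{j+1}⁴, giving T_k⁴ = (N+1−k)T_e⁴.
T_3 = (1)^(1/4)·277.9 = 277.9 K.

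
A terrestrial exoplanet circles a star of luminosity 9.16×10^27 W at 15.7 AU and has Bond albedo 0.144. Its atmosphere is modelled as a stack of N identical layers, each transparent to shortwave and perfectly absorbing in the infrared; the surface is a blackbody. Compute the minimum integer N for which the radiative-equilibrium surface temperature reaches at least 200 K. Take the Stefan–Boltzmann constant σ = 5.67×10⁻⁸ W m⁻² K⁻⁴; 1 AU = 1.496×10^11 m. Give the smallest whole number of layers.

d = 15.7 × 1.496×10^11 m = 2.349×10^12 m.
Flux at the orbit: S = L/(4πd²) = 9.16×10^27/(4π·(2.35×10^12)²) = 132.1 W m⁻².
Top-of-atmosphere balance: σT_e⁴ = S(1−α)/4 = 28.28 W m⁻² → T_e = 149.4 K.
Since T_s⁴ = (N+1)T_e⁴, we need N ≥ (T_s/T_e)⁴ − 1 = 2.208.
So N ≥ 2.208; the smallest integer is N = 3.

3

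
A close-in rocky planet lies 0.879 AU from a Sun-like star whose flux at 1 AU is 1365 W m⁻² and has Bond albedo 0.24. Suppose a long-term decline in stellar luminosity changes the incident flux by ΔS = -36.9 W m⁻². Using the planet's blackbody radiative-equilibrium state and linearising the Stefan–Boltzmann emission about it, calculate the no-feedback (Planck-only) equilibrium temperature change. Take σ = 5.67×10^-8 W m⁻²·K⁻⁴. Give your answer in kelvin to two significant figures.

By the inverse-square law, S = 1365/0.879² = 1767 W m⁻².
The baseline emission temperature is T_e = 277.4 K.
ΔF = Δ[S(1−α)]/4 = (1−0.24)·-36.9/4 = -7.011 W m⁻².
The Planck feedback parameter is 4σT_e³ = 4.840 W m⁻²/K.
ΔT₀ = ΔF/λ_P = -7.011/4.840 = -1.45 K.

-1.4 K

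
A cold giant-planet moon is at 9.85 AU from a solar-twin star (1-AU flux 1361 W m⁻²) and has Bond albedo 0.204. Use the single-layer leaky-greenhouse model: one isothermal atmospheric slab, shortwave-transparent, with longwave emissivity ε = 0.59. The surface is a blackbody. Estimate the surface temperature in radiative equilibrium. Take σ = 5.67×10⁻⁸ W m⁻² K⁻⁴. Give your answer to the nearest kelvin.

Irradiance scales as 1/d², so S = 1361 W m⁻² × (1/9.85)² = 14.03 W m⁻².
At the top of the atmosphere, σT_e⁴ = S(1−α)/4 = 2.792 W m⁻², giving T_e = 83.77 K.
The surface balance (absorbed SW + ε·downward IR = σT_s⁴) with T_a⁴ = T_s⁴/2 reduces to T_s = T_e·[2/(2−ε)]^¼ = 91.41 K.

91 K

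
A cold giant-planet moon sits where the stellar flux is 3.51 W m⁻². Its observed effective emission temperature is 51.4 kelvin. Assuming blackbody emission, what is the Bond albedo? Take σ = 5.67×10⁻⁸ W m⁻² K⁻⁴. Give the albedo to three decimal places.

0.549

Rearranging the radiative balance, α = 1 − 4σT⁴/S.
σT⁴ = 0.3958 W m⁻², so 4σT⁴ = 1.583 W m⁻².
1−α = 1.583/3.510 = 0.4510, so α = 0.5490.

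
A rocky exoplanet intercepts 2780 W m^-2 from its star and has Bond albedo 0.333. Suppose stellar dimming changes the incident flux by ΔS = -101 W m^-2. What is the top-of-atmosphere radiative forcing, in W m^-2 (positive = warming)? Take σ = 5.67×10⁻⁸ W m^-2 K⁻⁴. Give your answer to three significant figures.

-16.8 W m^-2

TOA radiative forcing: ΔF = (1−α)ΔS/4 = 0.667·(-101)/4 = -16.84 W m^-2.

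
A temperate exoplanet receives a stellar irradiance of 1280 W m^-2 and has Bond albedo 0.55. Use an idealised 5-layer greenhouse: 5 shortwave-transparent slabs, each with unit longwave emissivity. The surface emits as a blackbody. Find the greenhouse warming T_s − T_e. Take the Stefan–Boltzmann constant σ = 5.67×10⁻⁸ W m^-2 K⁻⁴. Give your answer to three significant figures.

Top-of-atmosphere balance: σT_e⁴ = S(1−α)/4 = 144.0 W m^-2 → T_e = 224.5 K.
T_s = (N+1)^(1/4)·T_e = 351.3 K.
So the greenhouse effect raises the surface by 351.3 − 224.5 = 126.9 K.

127 kelvin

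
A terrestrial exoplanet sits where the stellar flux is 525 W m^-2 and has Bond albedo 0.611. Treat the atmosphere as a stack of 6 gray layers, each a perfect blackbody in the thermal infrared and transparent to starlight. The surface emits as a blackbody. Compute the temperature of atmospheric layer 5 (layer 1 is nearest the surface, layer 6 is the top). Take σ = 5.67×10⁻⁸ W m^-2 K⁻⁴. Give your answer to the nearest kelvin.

206 kelvin

Top-of-atmosphere balance: σT_e⁴ = S(1−α)/4 = 51.06 W m^-2 → T_e = 173.2 K.
In the N-layer model, layer k (counted from the surface) has T_k = (N+1−k)^(1/4)·T_e.
T_5 = (2)^(1/4)·173.2 = 206.0 K.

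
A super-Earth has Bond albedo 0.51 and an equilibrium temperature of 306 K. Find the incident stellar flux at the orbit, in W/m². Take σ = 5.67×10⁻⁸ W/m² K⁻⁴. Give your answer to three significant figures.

Invert the energy balance for S: S = 4σT⁴/(1−α).
σT⁴ = 5.67×10⁻⁸·(306)⁴ = 497.1 W/m².
S = 4·497.1/0.49 = 4058 W/m².

4060 W/m²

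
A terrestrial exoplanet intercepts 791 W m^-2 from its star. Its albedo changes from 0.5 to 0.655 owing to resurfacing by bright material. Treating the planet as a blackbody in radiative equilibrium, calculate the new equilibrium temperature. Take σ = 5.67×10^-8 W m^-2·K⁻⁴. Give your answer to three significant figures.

New equilibrium: T₂ = [(1−0.655)·791.0/(4σ)]^(1/4) = 186.2 K.

186 K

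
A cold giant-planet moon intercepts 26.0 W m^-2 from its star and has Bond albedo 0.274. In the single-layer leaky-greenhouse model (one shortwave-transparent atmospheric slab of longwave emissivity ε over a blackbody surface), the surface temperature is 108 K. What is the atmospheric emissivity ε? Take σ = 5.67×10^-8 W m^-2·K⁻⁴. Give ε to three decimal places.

0.777

First, T_e = [26.00·(1−0.274)/(4σ)]^(1/4) = 95.51 K.
Inverting T_s⁴ = 2T_e⁴/(2−ε): (T_e/T_s)⁴ = 0.6117, so ε = 2(1 − 0.6117) = 0.7765.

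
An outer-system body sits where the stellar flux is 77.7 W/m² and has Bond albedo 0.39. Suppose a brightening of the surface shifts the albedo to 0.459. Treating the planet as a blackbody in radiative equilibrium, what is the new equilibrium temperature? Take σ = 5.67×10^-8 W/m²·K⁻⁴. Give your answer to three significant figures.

117 kelvin

With the new albedo, S(1−α₂)/4 = 10.51 W/m², so T₂ = 116.7 K.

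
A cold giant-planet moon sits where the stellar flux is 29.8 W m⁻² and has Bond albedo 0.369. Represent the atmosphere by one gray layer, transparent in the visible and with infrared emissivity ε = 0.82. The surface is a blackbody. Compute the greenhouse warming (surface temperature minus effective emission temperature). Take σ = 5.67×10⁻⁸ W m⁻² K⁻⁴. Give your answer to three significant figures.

Effective emission temperature (TOA balance): σT_e⁴ = S(1−α)/4 = 4.701 W m⁻² → T_e = 95.42 K.
The surface balance (absorbed SW + ε·downward IR = σT_s⁴) with T_a⁴ = T_s⁴/2 reduces to T_s = T_e·[2/(2−ε)]^¼ = 108.9 K.
T_s − T_e = 108.9 − 95.42 = 13.45 K.

13.5 K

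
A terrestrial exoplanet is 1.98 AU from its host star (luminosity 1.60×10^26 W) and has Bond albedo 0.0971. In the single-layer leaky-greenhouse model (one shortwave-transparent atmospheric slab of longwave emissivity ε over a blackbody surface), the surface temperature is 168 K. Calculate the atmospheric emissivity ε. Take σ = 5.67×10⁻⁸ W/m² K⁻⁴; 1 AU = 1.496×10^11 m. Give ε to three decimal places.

Orbital distance: d = 1.98 AU = 2.962×10^11 m.
S = L/(4πd²) = 145.1 W/m².
Effective temperature: T_e = [S(1−α)/(4σ)]^(1/4) = 155.0 K.
Inverting T_s⁴ = 2T_e⁴/(2−ε): (T_e/T_s)⁴ = 0.7252, so ε = 2(1 − 0.7252) = 0.5495.

0.550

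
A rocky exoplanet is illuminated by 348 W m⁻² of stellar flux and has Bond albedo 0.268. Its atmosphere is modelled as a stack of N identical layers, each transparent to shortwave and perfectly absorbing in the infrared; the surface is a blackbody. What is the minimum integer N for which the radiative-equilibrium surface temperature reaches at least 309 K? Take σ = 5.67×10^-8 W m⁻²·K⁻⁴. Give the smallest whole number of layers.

The effective emission temperature is T_e = [S(1−α)/(4σ)]^¼ = 183.1 K.
T_s = (N+1)^(1/4)·T_e ≥ 309 K requires N+1 ≥ (T_s/T_e)⁴ = (309/183.1)⁴ = 8.117.
The minimum whole number is N = 8.

8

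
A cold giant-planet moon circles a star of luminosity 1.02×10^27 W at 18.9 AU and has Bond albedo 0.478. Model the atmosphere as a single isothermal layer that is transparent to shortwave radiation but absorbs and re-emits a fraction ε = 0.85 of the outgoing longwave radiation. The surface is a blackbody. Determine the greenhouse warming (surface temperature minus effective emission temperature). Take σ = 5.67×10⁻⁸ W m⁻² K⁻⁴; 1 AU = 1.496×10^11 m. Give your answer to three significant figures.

10.3 K

Orbital distance: d = 18.9 AU = 2.827×10^12 m.
Spreading L over a sphere of radius d: S = 1.02×10^27/(4π·2.83×10^12²) = 10.15 W m⁻².
Effective emission temperature (TOA balance): σT_e⁴ = S(1−α)/4 = 1.325 W m⁻² → T_e = 69.53 K.
Surface balance with a leaky layer gives σT_s⁴ = σT_e⁴·2/(2−ε), so T_s = T_e·[2/(2−0.85)]^(1/4) = 79.84 K.
T_s − T_e = 79.84 − 69.53 = 10.32 K.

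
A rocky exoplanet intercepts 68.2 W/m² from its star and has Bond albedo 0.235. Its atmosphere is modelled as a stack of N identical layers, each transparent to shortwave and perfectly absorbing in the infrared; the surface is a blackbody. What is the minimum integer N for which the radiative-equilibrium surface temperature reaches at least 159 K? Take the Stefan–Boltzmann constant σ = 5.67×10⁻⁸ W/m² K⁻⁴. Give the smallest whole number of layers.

2

OLR = S(1−α)/4 = 13.04 W/m²; the top layer radiates at T_e = 123.2 K.
T_s = (N+1)^(1/4)·T_e ≥ 159 K requires N+1 ≥ (T_s/T_e)⁴ = (159/123.2)⁴ = 2.778.
Rounding up, N = 2.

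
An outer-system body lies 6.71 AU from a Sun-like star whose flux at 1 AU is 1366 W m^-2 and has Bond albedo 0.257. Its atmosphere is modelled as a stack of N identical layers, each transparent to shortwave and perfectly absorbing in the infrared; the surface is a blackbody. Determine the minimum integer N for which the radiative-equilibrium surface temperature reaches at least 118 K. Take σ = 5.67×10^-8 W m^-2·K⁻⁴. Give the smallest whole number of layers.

1

Flux at the orbit: S = 1366/(6.71)² = 30.34 W m^-2.
OLR = S(1−α)/4 = 5.636 W m^-2; the top layer radiates at T_e = 99.85 K.
Since T_s⁴ = (N+1)T_e⁴, we need N ≥ (T_s/T_e)⁴ − 1 = 0.951.
So N ≥ 0.951; the smallest integer is N = 1.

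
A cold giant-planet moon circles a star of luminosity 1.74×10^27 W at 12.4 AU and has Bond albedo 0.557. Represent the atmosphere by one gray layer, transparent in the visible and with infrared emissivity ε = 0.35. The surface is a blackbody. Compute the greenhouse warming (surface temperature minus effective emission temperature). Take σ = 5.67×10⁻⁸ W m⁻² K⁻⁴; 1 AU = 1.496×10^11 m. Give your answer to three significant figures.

4.64 kelvin

Orbital distance: d = 12.4 AU = 1.855×10^12 m.
S = L/(4πd²) = 40.24 W m⁻².
At the top of the atmosphere, σT_e⁴ = S(1−α)/4 = 4.456 W m⁻², giving T_e = 94.16 K.
For a single slab of emissivity ε, T_s⁴ = 2T_e⁴/(2−ε); thus T_s = 94.16·(1.212)^(1/4) = 98.79 K.
The atmosphere warms the surface by 4.639 K.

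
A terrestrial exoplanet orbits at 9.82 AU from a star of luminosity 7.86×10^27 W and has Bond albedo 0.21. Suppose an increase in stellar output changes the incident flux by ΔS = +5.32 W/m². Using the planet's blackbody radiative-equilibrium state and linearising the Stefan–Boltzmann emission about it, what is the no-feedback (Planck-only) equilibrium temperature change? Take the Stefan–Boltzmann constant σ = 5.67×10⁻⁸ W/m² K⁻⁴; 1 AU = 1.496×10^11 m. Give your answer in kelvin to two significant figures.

d = 9.82 × 1.496×10^11 m = 1.469×10^12 m.
S = L/(4πd²) = 289.8 W/m².
Reference equilibrium: T_e = [S(1−α)/(4σ)]^(1/4) = 178.2 K.
Only a fraction (1−α) is absorbed and it's spread over 4πR², so ΔF = (1−α)ΔS/4 = 1.051 W/m².
The Planck feedback parameter is 4σT_e³ = 1.284 W/m²/K.
So ΔT₀ = 1.051/1.284 = 0.818 K.

0.82 K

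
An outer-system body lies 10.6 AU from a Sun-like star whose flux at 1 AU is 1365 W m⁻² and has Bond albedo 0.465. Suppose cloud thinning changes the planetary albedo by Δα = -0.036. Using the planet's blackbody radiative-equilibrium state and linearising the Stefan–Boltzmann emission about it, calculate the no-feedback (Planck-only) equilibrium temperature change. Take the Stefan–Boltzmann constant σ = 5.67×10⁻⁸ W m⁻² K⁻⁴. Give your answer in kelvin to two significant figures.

Flux at the orbit: S = 1365/(10.6)² = 12.15 W m⁻².
The baseline emission temperature is T_e = 73.17 K.
The change in absorbed flux is Δ[S(1−α)/4] = −SΔα/4 = 0.1093 W m⁻².
Linearising σT⁴ gives d(σT⁴)/dT = 4σT_e³ = 0.08883 W m⁻² per K.
So ΔT₀ = 0.1093/0.08883 = 1.23 K.

1.2 K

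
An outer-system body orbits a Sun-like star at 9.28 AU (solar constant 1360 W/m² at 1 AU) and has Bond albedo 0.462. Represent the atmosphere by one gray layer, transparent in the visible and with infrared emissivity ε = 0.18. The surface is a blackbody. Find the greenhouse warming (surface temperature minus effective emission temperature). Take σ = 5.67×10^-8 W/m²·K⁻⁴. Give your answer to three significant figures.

1.87 K

Irradiance scales as 1/d², so S = 1360 W/m² × (1/9.28)² = 15.79 W/m².
Effective emission temperature (TOA balance): σT_e⁴ = S(1−α)/4 = 2.124 W/m² → T_e = 78.23 K.
For a single slab of emissivity ε, T_s⁴ = 2T_e⁴/(2−ε); thus T_s = 78.23·(1.099)^(1/4) = 80.10 K.
T_s − T_e = 80.10 − 78.23 = 1.866 K.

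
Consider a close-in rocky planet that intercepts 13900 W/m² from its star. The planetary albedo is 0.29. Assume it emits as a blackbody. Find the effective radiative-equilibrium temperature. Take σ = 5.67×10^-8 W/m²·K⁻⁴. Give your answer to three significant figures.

Absorbed flux (global mean): S(1−α)/4 = 13900·0.71/4 = 2467 W/m².
Set σT⁴ = 2467 → T = (2467/σ)^(1/4) = 456.7 K.

457 K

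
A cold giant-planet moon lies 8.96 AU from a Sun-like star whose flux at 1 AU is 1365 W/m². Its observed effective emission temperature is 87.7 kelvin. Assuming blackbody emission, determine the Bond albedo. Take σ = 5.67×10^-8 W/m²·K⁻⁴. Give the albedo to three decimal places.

0.211

Flux at the orbit: S = 1365/(8.96)² = 17.00 W/m².
Rearranging the radiative balance, α = 1 − 4σT⁴/S.
σT⁴ = 3.354 W/m², so 4σT⁴ = 13.42 W/m².
Hence α = 1 − 13.42/17.00 = 0.2109.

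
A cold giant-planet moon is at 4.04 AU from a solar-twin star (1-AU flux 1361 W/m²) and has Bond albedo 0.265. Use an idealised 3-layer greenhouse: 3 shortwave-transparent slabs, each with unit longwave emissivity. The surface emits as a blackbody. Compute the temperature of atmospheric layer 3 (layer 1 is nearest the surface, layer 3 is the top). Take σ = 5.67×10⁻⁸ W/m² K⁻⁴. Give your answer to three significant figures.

128 kelvin

By the inverse-square law, S = 1361/4.04² = 83.39 W/m².
OLR = S(1−α)/4 = 15.32 W/m²; the top layer radiates at T_e = 128.2 K.
The net upward flux σT_e⁴ is constant between every pair of levels, so T_k⁴ = (N+1−k)T_e⁴.
With k = 3: T_3 = (3+1−3)^¼·128.2 K = 128.2 K.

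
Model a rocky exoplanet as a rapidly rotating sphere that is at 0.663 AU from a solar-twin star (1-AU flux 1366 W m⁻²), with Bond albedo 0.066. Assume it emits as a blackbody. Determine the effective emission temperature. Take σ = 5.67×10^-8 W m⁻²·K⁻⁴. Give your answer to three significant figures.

336 K

Irradiance scales as 1/d², so S = 1366 W m⁻² × (1/0.663)² = 3108 W m⁻².
Absorbed flux (global mean): S(1−α)/4 = 3108·0.934/4 = 725.6 W m⁻².
Balancing against σT⁴: T = (725.6/5.67×10⁻⁸)^(1/4) = 336.3 K.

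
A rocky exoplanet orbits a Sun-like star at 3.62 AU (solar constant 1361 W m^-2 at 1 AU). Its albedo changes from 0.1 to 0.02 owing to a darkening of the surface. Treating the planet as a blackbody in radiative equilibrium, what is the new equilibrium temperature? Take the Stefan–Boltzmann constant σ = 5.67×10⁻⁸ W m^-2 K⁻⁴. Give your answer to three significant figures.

146 K

Irradiance scales as 1/d², so S = 1361 W m^-2 × (1/3.62)² = 103.9 W m^-2.
T₂ = [S(1−α₂)/(4σ)]^(1/4) = [103.9·0.98/(4σ)]^(1/4) = 145.5 K.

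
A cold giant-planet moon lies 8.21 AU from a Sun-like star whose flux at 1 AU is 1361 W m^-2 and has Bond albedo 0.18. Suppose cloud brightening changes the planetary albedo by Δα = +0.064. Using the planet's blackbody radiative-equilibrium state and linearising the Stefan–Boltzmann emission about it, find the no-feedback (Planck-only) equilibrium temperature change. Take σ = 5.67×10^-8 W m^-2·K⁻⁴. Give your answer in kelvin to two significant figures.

-1.8 K

Flux at the orbit: S = 1361/(8.21)² = 20.19 W m^-2.
Reference equilibrium: T_e = [S(1−α)/(4σ)]^(1/4) = 92.43 K.
ΔF = −(S/4)Δα = −(20.19/4)×(+0.064) = -0.3231 W m^-2.
Planck response: λ_P = 4σT_e³ = 4·5.67×10⁻⁸·(92.43)³ = 0.1791 W m^-2/K.
So ΔT₀ = -0.3231/0.1791 = -1.80 K.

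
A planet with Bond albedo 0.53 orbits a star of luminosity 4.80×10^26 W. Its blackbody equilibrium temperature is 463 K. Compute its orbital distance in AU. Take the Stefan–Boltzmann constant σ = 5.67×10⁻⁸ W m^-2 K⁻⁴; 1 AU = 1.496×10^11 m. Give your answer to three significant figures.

0.277 AU

Required flux: S = 4σT⁴/(1−α) = 22180 W m^-2.
S = L/(4πd²) → d = √(L/4πS) = √(4.80×10^26/(4π·22180)) = 4.150×10^10 m = 0.2774 AU.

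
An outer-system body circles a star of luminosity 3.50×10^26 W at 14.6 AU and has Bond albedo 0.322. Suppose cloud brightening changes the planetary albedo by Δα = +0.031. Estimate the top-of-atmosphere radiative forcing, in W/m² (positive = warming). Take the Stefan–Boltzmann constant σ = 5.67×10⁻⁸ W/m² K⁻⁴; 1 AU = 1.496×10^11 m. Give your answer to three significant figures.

-0.0452 W/m²

Orbital distance: d = 14.6 AU = 2.184×10^12 m.
S = L/(4πd²) = 5.838 W/m².
ΔF = −(S/4)Δα = −(5.838/4)×(+0.031) = -0.04525 W/m².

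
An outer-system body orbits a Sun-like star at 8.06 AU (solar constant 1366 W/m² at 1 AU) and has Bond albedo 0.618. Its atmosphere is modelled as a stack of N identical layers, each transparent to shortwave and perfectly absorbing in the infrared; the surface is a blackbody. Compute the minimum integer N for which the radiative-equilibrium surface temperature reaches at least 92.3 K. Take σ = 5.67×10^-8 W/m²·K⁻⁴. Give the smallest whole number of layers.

Flux at the orbit: S = 1366/(8.06)² = 21.03 W/m².
Top-of-atmosphere balance: σT_e⁴ = S(1−α)/4 = 2.008 W/m² → T_e = 77.14 K.
Need (N+1)T_e⁴ ≥ T_s⁴, i.e. N+1 ≥ (92.3/77.14)⁴ = 2.049.
So N ≥ 1.049; the smallest integer is N = 2.

2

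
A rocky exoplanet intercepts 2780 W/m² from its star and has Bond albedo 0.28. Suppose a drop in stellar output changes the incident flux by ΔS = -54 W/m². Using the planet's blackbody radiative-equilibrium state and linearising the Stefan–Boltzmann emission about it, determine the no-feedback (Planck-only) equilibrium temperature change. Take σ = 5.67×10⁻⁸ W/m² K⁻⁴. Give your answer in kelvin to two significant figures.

-1.5 kelvin

Unperturbed T_e = [2780·(1−0.28)/(4σ)]^¼ = 306.5 K.
ΔF = Δ[S(1−α)]/4 = (1−0.28)·-54/4 = -9.720 W/m².
The Planck feedback parameter is 4σT_e³ = 6.530 W/m²/K.
ΔT₀ = ΔF/λ_P = -9.720/6.530 = -1.49 K.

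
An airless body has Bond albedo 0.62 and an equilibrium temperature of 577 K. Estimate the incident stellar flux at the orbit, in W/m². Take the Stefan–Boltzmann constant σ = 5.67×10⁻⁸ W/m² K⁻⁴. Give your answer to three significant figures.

66200 W/m²

From S(1−α)/4 = σT⁴: S = 4σT⁴/(1−α).
σT⁴ = 5.67×10⁻⁸·(577)⁴ = 6285 W/m².
S = 4·6285/0.38 = 66160 W/m².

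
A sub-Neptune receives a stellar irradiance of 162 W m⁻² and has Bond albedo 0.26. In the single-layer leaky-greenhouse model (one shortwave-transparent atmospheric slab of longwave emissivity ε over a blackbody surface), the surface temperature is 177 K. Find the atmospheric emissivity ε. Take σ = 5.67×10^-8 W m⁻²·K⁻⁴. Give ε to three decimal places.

TOA balance gives T_e = 151.6 K.
Inverting T_s⁴ = 2T_e⁴/(2−ε): (T_e/T_s)⁴ = 0.5385, so ε = 2(1 − 0.5385) = 0.9229.

0.923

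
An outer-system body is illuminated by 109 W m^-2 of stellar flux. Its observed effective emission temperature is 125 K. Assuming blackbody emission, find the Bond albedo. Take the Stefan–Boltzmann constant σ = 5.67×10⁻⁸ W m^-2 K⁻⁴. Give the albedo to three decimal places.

Rearranging the radiative balance, α = 1 − 4σT⁴/S.
σT⁴ = 13.84 W m^-2, so 4σT⁴ = 55.37 W m^-2.
1−α = 55.37/109.0 = 0.5080, so α = 0.4920.

0.492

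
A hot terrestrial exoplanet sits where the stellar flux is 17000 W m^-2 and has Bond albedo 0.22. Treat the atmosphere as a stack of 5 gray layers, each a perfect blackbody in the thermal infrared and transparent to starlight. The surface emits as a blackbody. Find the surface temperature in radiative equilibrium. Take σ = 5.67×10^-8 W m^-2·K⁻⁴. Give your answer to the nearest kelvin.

The effective emission temperature is T_e = [S(1−α)/(4σ)]^¼ = 491.7 K.
Layer-by-layer balance gives σT_s⁴ = (N+1)σT_e⁴, so T_s = 6^¼·491.7 = 769.6 K.

770 K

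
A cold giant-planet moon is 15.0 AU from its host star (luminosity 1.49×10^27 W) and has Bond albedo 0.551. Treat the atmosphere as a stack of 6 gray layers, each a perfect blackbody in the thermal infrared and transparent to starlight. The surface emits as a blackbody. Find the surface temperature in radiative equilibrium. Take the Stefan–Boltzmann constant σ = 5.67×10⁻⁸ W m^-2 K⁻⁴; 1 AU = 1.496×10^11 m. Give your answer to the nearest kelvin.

d = 15.0 × 1.496×10^11 m = 2.244×10^12 m.
S = L/(4πd²) = 23.55 W m^-2.
The effective emission temperature is T_e = [S(1−α)/(4σ)]^¼ = 82.63 K.
Layer-by-layer balance gives σT_s⁴ = (N+1)σT_e⁴, so T_s = 7^¼·82.63 = 134.4 K.

134 K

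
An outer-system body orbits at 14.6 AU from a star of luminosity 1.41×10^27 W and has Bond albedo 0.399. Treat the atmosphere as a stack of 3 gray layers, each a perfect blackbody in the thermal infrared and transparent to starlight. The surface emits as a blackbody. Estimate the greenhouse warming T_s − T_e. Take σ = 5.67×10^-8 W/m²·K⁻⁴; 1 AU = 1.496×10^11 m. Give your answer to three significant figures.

d = 14.6 × 1.496×10^11 m = 2.184×10^12 m.
Flux at the orbit: S = L/(4πd²) = 1.41×10^27/(4π·(2.18×10^12)²) = 23.52 W/m².
The effective emission temperature is T_e = [S(1−α)/(4σ)]^¼ = 88.85 K.
Surface: T_s = (4)^¼·T_e = 125.7 K.
Warming: T_s − T_e = 36.80 K.

36.8 kelvin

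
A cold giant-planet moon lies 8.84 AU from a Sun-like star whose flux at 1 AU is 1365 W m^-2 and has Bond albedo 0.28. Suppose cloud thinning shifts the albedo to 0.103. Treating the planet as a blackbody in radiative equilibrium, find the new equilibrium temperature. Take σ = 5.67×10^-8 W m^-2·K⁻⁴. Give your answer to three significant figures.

Flux at the orbit: S = 1365/(8.84)² = 17.47 W m^-2.
New equilibrium: T₂ = [(1−0.103)·17.47/(4σ)]^(1/4) = 91.17 K.

91.2 kelvin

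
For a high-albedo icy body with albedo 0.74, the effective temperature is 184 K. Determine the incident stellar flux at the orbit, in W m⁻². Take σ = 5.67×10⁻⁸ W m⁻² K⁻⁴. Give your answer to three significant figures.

Invert the energy balance for S: S = 4σT⁴/(1−α).
The emitted flux is σT⁴ = 64.99 W m⁻².
So S = 4×64.99/(1−0.74) = 999.9 W m⁻².

1000 W m⁻²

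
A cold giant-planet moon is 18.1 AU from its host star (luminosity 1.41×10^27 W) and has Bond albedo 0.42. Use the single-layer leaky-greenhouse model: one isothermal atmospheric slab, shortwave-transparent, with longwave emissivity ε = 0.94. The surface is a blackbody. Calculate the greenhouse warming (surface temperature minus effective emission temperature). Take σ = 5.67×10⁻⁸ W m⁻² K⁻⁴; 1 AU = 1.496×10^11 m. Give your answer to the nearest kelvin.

Orbital distance: d = 18.1 AU = 2.708×10^12 m.
Spreading L over a sphere of radius d: S = 1.41×10^27/(4π·2.71×10^12²) = 15.30 W m⁻².
The planet radiates to space at T_e = [S(1−α)/(4σ)]^(1/4) = 79.09 K.
The surface balance (absorbed SW + ε·downward IR = σT_s⁴) with T_a⁴ = T_s⁴/2 reduces to T_s = T_e·[2/(2−ε)]^¼ = 92.70 K.
The atmosphere warms the surface by 13.60 K.

14 kelvin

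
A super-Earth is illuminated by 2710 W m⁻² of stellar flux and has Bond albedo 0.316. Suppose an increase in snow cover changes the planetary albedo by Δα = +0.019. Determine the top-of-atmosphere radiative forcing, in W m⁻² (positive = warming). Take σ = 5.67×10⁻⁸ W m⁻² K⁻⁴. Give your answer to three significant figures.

TOA radiative forcing: ΔF = −S·Δα/4 = −2710·(+0.019)/4 = -12.87 W m⁻².

-12.9 W m⁻²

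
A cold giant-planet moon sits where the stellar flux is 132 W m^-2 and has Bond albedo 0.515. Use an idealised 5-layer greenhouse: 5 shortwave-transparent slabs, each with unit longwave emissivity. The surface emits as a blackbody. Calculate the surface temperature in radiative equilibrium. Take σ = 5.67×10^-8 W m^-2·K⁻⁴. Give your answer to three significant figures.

203 K

Top-of-atmosphere balance: σT_e⁴ = S(1−α)/4 = 16.00 W m^-2 → T_e = 129.6 K.
For an N-layer opaque stack, T_s⁴ = (N+1)T_e⁴, hence T_s = (6)^(1/4)×129.6 K = 202.9 K.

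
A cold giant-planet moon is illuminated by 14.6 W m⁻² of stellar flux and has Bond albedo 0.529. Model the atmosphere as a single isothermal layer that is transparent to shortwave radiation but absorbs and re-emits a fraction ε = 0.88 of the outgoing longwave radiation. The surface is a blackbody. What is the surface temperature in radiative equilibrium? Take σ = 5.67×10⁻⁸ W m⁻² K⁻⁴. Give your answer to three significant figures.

85.8 kelvin

Effective emission temperature (TOA balance): σT_e⁴ = S(1−α)/4 = 1.719 W m⁻² → T_e = 74.20 K.
For a single slab of emissivity ε, T_s⁴ = 2T_e⁴/(2−ε); thus T_s = 74.20·(1.786)^(1/4) = 85.78 K.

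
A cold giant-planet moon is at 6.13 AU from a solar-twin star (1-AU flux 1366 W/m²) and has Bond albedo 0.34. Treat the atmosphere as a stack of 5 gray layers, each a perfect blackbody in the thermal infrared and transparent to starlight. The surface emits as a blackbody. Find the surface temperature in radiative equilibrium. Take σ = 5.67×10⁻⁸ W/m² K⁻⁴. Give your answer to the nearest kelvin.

Flux at the orbit: S = 1366/(6.13)² = 36.35 W/m².
OLR = S(1−α)/4 = 5.998 W/m²; the top layer radiates at T_e = 101.4 K.
For an N-layer opaque stack, T_s⁴ = (N+1)T_e⁴, hence T_s = (6)^(1/4)×101.4 K = 158.7 K.

159 K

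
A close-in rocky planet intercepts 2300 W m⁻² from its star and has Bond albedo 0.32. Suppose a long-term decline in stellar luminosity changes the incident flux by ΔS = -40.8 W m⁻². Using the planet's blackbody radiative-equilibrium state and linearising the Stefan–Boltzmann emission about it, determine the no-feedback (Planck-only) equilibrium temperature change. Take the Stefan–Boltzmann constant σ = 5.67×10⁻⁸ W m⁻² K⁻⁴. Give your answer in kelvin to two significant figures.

-1.3 K

Reference equilibrium: T_e = [S(1−α)/(4σ)]^(1/4) = 288.2 K.
Only a fraction (1−α) is absorbed and it's spread over 4πR², so ΔF = (1−α)ΔS/4 = -6.936 W m⁻².
The Planck feedback parameter is 4σT_e³ = 5.427 W m⁻²/K.
Hence the no-feedback warming is ΔF/(4σT_e³) = -1.28 K.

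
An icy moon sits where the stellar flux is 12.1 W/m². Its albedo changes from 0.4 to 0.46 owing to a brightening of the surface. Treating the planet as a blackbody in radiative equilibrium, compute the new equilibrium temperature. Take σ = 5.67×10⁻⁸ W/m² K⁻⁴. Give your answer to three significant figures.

T₂ = [S(1−α₂)/(4σ)]^(1/4) = [12.10·0.54/(4σ)]^(1/4) = 73.26 K.

73.3 K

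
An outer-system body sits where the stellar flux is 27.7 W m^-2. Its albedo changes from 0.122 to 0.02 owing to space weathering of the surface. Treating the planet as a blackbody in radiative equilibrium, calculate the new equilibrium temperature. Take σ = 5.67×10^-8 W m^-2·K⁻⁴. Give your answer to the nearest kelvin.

105 K

With the new albedo, S(1−α₂)/4 = 6.786 W m^-2, so T₂ = 104.6 K.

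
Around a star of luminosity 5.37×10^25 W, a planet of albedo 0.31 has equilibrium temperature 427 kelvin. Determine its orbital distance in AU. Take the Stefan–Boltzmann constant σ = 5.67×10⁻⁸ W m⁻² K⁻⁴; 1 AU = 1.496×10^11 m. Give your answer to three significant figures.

0.132 AU

Required flux: S = 4σT⁴/(1−α) = 10930 W m⁻².
From L = 4πd²S, d = √(5.37×10^25/(4π·10930)) = 1.978×10^10 m = 0.1322 AU.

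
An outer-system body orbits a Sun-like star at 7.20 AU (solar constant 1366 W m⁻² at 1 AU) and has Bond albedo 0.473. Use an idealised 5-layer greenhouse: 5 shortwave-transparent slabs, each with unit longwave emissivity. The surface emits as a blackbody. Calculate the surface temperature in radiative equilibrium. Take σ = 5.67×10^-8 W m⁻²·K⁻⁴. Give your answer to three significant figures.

138 K

Flux at the orbit: S = 1366/(7.20)² = 26.35 W m⁻².
OLR = S(1−α)/4 = 3.472 W m⁻²; the top layer radiates at T_e = 88.46 K.
With N = 5 opaque layers, T_s = (N+1)^(1/4)·T_e = 6^(1/4)·88.46 = 138.4 K.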